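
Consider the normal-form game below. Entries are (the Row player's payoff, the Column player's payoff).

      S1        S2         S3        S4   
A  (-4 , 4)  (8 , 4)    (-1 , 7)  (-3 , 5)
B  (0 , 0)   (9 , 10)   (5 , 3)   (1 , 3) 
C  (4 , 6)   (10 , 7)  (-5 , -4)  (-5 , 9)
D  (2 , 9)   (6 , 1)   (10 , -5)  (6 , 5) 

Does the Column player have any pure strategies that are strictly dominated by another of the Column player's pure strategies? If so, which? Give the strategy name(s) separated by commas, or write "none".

Nothing dominates S1: S2 at A (4=4); S3 at C (6>-4); S4 at D (9>5).
S2 is not dominated — it holds its own against S1 at A (4=4); S3 at B (10>3); S4 at B (10>3).
Nothing dominates S3: S1 at A (7>4); S2 at A (7>4); S4 at A (7>5).
S4 is not dominated — it holds its own against S1 at A (5>4); S2 at A (5>4); S3 at B (3=3).

none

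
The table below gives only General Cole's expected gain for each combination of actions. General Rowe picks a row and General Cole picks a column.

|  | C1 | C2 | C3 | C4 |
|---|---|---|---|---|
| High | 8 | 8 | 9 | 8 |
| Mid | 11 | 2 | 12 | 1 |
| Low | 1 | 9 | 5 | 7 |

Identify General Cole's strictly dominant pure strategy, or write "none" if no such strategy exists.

C1 fails to dominate C2 at High (8=8).
C2 fails to dominate C1 at High (8=8).
C3 fails to dominate C2 at Low (5<9).
C4 fails to dominate C1 at High (8=8).
No single strategy dominates all the others.

none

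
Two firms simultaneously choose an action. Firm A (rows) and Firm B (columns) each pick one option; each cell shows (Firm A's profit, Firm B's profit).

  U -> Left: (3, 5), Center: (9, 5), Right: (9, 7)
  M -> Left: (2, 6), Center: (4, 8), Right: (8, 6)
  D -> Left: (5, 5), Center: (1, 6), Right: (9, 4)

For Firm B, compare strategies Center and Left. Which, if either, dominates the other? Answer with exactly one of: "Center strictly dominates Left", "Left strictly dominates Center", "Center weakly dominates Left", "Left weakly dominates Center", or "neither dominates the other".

Center weakly dominates Left

Center's payoffs vs Left's, by Firm A's action — U: 5=5, M: 8>6, D: 6>5.
Center is at least as good everywhere and strictly better somewhere (tied only at U), so Center weakly but not strictly dominates Left.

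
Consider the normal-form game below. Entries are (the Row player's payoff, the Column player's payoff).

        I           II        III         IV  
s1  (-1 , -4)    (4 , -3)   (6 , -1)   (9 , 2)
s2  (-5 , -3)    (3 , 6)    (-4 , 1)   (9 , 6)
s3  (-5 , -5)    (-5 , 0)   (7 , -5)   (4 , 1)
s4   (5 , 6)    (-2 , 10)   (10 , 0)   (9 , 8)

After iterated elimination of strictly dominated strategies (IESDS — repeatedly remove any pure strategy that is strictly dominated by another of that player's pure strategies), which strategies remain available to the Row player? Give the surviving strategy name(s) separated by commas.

s1, s2, s4

Row s3 is eliminated: s4 beats it against every remaining column (I: 5>-5, II: -2>-5, III: 10>7, IV: 9>4).
The Column player's strategy I is strictly dominated by II (s1: -3>-4, s2: 6>-3, s4: 10>6) and is removed.
For the Column player, IV strictly dominates III on the remaining rows (s1: 2>-1, s2: 6>1, s4: 8>0); eliminate III.
Among the remaining strategies, none is strictly dominated by another pure strategy of the same player, so the elimination stops.
Surviving strategies — the Row player: {s1, s2, s4}; the Column player: {II, IV}.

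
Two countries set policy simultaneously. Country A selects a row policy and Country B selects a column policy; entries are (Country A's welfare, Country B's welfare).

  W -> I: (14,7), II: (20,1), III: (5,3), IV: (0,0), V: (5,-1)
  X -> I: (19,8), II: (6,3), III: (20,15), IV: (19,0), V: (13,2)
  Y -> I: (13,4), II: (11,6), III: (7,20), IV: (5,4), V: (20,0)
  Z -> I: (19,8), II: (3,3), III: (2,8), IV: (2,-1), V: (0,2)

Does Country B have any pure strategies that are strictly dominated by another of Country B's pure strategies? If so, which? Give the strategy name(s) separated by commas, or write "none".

II, IV, V

I: no other strategy beats it everywhere (II at W (7>1); III at W (7>3); IV at W (7>0); V at W (7>-1)).
II: dominated, since III does at least as well everywhere (W: 3>1, X: 15>3, Y: 20>6, Z: 8>3).
Nothing dominates III: I at X (15>8); II at W (3>1); IV at W (3>0); V at W (3>-1).
II strictly dominates IV — W: 1>0, X: 3>0, Y: 6>4, Z: 3>-1.
V: dominated, since I does at least as well everywhere (W: 7>-1, X: 8>2, Y: 4>0, Z: 8>2).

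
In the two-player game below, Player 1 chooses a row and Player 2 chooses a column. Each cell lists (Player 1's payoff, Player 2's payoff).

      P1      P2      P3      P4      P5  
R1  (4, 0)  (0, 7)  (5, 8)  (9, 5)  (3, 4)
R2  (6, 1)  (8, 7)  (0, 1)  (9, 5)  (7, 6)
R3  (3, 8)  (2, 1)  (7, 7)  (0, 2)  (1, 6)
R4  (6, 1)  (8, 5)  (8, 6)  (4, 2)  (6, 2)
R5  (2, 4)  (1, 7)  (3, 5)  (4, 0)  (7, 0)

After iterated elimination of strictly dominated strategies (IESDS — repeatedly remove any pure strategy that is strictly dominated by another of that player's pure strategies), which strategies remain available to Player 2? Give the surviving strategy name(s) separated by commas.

P2, P3

Row R3 is eliminated: R4 beats it against every remaining column (P1: 6>3, P2: 8>2, P3: 8>7, P4: 4>0, P5: 6>1).
For Player 2, P2 strictly dominates P1 on the remaining rows (R1: 7>0, R2: 7>1, R4: 5>1, R5: 7>4); eliminate P1.
Column P4 is eliminated: P2 beats it against every remaining row (R1: 7>5, R2: 7>5, R4: 5>2, R5: 7>0).
For Player 1, R4 strictly dominates R1 on the remaining columns (P2: 8>0, P3: 8>5, P5: 6>3); eliminate R1.
Player 2's strategy P5 is strictly dominated by P2 (R2: 7>6, R4: 5>2, R5: 7>0) and is removed.
Player 1's strategy R5 is strictly dominated by R4 (P2: 8>1, P3: 8>3) and is removed.
Among the remaining strategies, none is strictly dominated by another pure strategy of the same player, so the elimination stops.
Surviving strategies — Player 1: {R2, R4}; Player 2: {P2, P3}.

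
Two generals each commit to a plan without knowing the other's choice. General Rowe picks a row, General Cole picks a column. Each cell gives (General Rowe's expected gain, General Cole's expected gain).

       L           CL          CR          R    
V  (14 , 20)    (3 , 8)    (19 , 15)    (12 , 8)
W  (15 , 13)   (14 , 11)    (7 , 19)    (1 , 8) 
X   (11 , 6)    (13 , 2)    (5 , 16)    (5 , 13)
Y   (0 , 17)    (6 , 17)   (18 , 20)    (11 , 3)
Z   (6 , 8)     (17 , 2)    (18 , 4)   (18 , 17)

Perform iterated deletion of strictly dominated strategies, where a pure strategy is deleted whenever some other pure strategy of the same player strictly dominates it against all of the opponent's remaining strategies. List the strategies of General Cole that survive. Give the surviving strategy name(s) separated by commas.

L, CR, R

General Cole's strategy CL is strictly dominated by CR (V: 15>8, W: 19>11, X: 16>2, Y: 20>17, Z: 4>2) and is removed.
Row X is eliminated: V beats it against every remaining column (L: 14>11, CR: 19>5, R: 12>5).
For General Rowe, V strictly dominates Y on the remaining columns (L: 14>0, CR: 19>18, R: 12>11); eliminate Y.
Among the remaining strategies, none is strictly dominated by another pure strategy of the same player, so the elimination stops.
Surviving strategies — General Rowe: {V, W, Z}; General Cole: {L, CR, R}.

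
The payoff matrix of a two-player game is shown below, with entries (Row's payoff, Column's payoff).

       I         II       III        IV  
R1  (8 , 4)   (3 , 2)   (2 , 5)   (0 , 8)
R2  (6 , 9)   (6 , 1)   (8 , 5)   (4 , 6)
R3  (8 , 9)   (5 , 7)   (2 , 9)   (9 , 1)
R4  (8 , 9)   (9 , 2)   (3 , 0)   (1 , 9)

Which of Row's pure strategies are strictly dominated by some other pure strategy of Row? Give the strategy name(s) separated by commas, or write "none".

R1 is not dominated — it holds its own against R2 at I (8>6); R3 at I (8=8); R4 at I (8=8).
Nothing dominates R2: R1 at II (6>3); R3 at II (6>5); R4 at III (8>3).
R3 is not dominated — it holds its own against R1 at I (8=8); R2 at I (8>6); R4 at I (8=8).
Nothing dominates R4: R1 at I (8=8); R2 at I (8>6); R3 at I (8=8).

none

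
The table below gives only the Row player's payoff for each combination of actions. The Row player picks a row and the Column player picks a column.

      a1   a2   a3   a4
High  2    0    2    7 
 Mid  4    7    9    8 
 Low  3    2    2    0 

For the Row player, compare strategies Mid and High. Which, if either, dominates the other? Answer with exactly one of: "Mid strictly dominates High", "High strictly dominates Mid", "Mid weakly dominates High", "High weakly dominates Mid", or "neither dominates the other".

Mid strictly dominates High

Mid's payoffs vs High's, by the Column player's action — a1: 4>2, a2: 7>0, a3: 9>2, a4: 8>7.
Mid gives a strictly higher payoff against each opponent action, so Mid strictly dominates High.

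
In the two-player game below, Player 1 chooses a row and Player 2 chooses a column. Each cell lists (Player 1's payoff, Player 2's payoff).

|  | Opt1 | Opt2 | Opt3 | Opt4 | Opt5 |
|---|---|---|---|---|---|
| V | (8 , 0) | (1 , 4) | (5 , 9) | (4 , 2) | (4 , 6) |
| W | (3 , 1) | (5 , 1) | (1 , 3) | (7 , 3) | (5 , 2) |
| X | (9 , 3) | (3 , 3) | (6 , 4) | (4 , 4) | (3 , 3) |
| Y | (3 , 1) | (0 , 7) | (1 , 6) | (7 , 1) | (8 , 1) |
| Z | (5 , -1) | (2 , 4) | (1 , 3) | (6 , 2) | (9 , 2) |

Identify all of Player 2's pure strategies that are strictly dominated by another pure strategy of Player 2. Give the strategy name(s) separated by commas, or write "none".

Opt1, Opt5

Opt3 strictly dominates Opt1 — V: 9>0, W: 3>1, X: 4>3, Y: 6>1, Z: 3>-1.
Nothing dominates Opt2: Opt1 at V (4>0); Opt3 at Y (7>6); Opt4 at V (4>2); Opt5 at X (3=3).
Opt3: no other strategy beats it everywhere (Opt1 at V (9>0); Opt2 at V (9>4); Opt4 at V (9>2); Opt5 at V (9>6)).
Nothing dominates Opt4: Opt1 at V (2>0); Opt2 at W (3>1); Opt3 at W (3=3); Opt5 at W (3>2).
Opt3 strictly dominates Opt5 — V: 9>6, W: 3>2, X: 4>3, Y: 6>1, Z: 3>2.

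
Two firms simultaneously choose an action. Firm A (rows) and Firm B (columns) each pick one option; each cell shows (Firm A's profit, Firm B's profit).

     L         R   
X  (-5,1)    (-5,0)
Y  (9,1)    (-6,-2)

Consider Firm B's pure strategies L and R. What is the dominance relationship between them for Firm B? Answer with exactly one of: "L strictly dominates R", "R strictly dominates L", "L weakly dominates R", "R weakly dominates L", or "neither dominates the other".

L strictly dominates R

L's payoffs vs R's, by Firm A's action — X: 1>0, Y: 1>-2.
Every comparison favours L, so L strictly dominates R.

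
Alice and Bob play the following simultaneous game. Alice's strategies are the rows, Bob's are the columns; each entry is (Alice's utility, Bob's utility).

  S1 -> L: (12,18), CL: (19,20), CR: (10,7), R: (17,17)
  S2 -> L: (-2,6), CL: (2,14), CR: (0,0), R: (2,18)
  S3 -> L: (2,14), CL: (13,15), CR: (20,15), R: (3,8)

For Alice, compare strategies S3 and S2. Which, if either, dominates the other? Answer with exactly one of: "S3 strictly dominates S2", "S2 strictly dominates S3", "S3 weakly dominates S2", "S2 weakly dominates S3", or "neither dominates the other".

S3 strictly dominates S2

Compare S3 to S2 across every action of Bob: L: 2>-2, CL: 13>2, CR: 20>0, R: 3>2.
Every comparison favours S3, so S3 strictly dominates S2.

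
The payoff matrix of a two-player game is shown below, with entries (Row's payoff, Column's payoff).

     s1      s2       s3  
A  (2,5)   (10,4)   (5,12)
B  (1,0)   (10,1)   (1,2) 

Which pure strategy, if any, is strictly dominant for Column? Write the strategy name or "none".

s3

s3 vs s1: A: 12>5, B: 2>0.
s3 vs s2: A: 12>4, B: 2>1.
s3 strictly beats every other strategy against every opponent action, so it is strictly dominant.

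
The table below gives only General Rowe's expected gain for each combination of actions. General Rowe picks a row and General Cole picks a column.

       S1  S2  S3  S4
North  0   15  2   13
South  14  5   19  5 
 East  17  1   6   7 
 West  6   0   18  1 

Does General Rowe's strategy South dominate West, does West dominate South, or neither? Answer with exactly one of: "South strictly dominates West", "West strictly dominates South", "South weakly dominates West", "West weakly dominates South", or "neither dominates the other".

South strictly dominates West

Compare South to West across every action of General Cole: S1: 14>6, S2: 5>0, S3: 19>18, S4: 5>1.
South gives a strictly higher payoff against every action of General Cole, so South strictly dominates West.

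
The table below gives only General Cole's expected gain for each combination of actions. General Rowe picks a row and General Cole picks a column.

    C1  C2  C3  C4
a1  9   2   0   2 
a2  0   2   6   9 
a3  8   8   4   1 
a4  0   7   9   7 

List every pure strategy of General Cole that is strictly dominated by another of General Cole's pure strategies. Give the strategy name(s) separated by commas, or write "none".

none

C1: no other strategy beats it everywhere (C2 at a1 (9>2); C3 at a1 (9>0); C4 at a1 (9>2)).
Nothing dominates C2: C1 at a2 (2>0); C3 at a1 (2>0); C4 at a1 (2=2).
Nothing dominates C3: C1 at a2 (6>0); C2 at a2 (6>2); C4 at a3 (4>1).
C4: no other strategy beats it everywhere (C1 at a2 (9>0); C2 at a1 (2=2); C3 at a1 (2>0)).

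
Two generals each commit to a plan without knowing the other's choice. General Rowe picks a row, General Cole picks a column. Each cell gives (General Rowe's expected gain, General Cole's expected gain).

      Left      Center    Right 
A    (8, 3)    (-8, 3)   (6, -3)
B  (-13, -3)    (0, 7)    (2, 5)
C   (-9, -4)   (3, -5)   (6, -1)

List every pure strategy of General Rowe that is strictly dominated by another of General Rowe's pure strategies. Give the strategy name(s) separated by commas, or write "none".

Nothing dominates A: B at Left (8>-13); C at Left (8>-9).
B: dominated, since C does at least as well everywhere (Left: -9>-13, Center: 3>0, Right: 6>2).
C is not dominated — it holds its own against A at Center (3>-8); B at Left (-9>-13).

B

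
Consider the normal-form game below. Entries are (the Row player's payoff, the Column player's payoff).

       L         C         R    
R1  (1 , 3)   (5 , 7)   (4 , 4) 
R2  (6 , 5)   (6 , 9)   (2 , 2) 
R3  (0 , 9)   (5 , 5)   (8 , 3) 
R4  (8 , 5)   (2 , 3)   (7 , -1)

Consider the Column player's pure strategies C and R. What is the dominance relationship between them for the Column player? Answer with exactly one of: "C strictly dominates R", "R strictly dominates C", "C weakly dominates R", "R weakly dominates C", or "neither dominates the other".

C strictly dominates R

Compare C to R across each opponent action: R1: 7>4, R2: 9>2, R3: 5>3, R4: 3>-1.
C gives a strictly higher payoff against each opponent action, so C strictly dominates R.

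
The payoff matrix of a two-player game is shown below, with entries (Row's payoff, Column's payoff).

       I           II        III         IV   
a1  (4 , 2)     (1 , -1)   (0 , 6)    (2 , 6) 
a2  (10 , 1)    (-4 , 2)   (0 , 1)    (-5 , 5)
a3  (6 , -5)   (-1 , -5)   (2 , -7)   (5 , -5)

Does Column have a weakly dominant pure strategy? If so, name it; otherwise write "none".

IV

IV vs I: a1: 6>2, a2: 5>1, a3: -5=-5.
IV vs II: a1: 6>-1, a2: 5>2, a3: -5=-5.
IV vs III: a1: 6=6, a2: 5>1, a3: -5>-7.
IV is at least as good as every other strategy against every opponent action, so it is weakly dominant.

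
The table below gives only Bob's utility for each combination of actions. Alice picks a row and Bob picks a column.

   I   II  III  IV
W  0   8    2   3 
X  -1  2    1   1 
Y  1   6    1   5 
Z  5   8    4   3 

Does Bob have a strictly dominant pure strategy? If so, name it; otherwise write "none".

II

II vs I: W: 8>0, X: 2>-1, Y: 6>1, Z: 8>5.
II vs III: W: 8>2, X: 2>1, Y: 6>1, Z: 8>4.
II vs IV: W: 8>3, X: 2>1, Y: 6>5, Z: 8>3.
II strictly beats every other strategy against every opponent action, so it is strictly dominant.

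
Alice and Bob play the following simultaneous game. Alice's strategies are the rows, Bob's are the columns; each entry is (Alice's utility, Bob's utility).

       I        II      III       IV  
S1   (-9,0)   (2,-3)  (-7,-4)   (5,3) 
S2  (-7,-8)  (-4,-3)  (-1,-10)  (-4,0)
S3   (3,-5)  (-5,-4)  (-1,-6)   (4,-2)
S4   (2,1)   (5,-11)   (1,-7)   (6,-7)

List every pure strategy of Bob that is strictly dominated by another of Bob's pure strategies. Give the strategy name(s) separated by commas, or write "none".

II, III

I: no other strategy beats it everywhere (II at S1 (0>-3); III at S1 (0>-4); IV at S4 (1>-7)).
II: dominated, since IV does at least as well everywhere (S1: 3>-3, S2: 0>-3, S3: -2>-4, S4: -7>-11).
III is strictly dominated by I (S1: 0>-4, S2: -8>-10, S3: -5>-6, S4: 1>-7).
IV is not dominated — it holds its own against I at S1 (3>0); II at S1 (3>-3); III at S1 (3>-4).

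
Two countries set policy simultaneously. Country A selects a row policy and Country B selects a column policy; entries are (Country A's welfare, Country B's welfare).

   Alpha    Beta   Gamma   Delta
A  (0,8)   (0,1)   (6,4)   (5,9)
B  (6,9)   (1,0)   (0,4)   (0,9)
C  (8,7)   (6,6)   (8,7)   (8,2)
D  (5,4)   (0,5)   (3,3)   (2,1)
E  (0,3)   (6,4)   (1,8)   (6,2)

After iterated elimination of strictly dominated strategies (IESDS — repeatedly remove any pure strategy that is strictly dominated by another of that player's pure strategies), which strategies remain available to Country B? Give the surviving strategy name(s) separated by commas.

Row A is eliminated: C beats it against every remaining column (Alpha: 8>0, Beta: 6>0, Gamma: 8>6, Delta: 8>5).
For Country A, C strictly dominates B on the remaining columns (Alpha: 8>6, Beta: 6>1, Gamma: 8>0, Delta: 8>0); eliminate B.
For Country A, C strictly dominates D on the remaining columns (Alpha: 8>5, Beta: 6>0, Gamma: 8>3, Delta: 8>2); eliminate D.
For Country B, Gamma strictly dominates Beta on the remaining rows (C: 7>6, E: 8>4); eliminate Beta.
Row E is eliminated: C beats it against every remaining column (Alpha: 8>0, Gamma: 8>1, Delta: 8>6).
Country B's strategy Delta is strictly dominated by Alpha (C: 7>2) and is removed.
Among the remaining strategies, none is strictly dominated by another pure strategy of the same player, so the elimination stops.
Surviving strategies — Country A: {C}; Country B: {Alpha, Gamma}.

Alpha, Gamma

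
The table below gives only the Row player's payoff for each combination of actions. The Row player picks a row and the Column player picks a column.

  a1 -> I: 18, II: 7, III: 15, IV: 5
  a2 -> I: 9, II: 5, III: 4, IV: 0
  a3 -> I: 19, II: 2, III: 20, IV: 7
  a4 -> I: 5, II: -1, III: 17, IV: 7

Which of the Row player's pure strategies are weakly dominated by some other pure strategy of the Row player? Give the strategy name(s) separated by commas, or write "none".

Nothing dominates a1: a2 at I (18>9); a3 at II (7>2); a4 at I (18>5).
a2: dominated, since a1 does at least as well everywhere (I: 18>9, II: 7>5, III: 15>4, IV: 5>0).
Nothing dominates a3: a1 at I (19>18); a2 at I (19>9); a4 at I (19>5).
a4: dominated, since a3 does at least as well everywhere (I: 19>5, II: 2>-1, III: 20>17, IV: 7=7).

a2, a4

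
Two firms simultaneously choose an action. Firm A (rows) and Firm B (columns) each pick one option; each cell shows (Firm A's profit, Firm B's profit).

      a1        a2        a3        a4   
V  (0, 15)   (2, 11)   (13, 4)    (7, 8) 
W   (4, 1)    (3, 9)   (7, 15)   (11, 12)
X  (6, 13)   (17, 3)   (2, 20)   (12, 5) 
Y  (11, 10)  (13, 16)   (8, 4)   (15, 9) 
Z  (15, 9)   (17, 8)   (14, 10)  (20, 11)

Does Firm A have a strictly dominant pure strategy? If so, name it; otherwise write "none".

V fails to dominate W at a1 (0<4).
W fails to dominate V at a3 (7<13).
X fails to dominate V at a3 (2<13).
Y fails to dominate V at a3 (8<13).
Z fails to dominate X at a2 (17=17).
No single strategy dominates all the others.

none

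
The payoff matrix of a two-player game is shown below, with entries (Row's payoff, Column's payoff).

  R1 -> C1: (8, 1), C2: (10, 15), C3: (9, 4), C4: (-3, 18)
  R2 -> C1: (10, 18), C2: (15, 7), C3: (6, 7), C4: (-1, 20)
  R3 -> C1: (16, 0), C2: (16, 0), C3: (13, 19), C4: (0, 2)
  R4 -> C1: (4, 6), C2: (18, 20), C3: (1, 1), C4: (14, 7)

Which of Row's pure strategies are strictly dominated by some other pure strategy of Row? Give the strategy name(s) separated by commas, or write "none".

R1, R2

R1 is strictly dominated by R3 (C1: 16>8, C2: 16>10, C3: 13>9, C4: 0>-3).
R3 strictly dominates R2 — C1: 16>10, C2: 16>15, C3: 13>6, C4: 0>-1.
R3 is not dominated — it holds its own against R1 at C1 (16>8); R2 at C1 (16>10); R4 at C1 (16>4).
Nothing dominates R4: R1 at C2 (18>10); R2 at C2 (18>15); R3 at C2 (18>16).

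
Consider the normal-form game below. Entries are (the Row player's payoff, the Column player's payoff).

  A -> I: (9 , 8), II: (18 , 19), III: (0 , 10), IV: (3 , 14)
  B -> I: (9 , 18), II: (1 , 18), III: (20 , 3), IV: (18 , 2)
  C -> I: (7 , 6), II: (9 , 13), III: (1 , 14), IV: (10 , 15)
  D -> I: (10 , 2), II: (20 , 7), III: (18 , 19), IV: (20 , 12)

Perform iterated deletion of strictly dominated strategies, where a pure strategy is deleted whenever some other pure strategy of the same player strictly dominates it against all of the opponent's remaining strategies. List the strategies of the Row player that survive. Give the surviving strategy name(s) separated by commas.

The Row player's strategy A is strictly dominated by D (I: 10>9, II: 20>18, III: 18>0, IV: 20>3) and is removed.
Row C is eliminated: D beats it against every remaining column (I: 10>7, II: 20>9, III: 18>1, IV: 20>10).
The Column player's strategy IV is strictly dominated by III (B: 3>2, D: 19>12) and is removed.
Among the remaining strategies, none is strictly dominated by another pure strategy of the same player, so the elimination stops.
Surviving strategies — the Row player: {B, D}; the Column player: {I, II, III}.

B, D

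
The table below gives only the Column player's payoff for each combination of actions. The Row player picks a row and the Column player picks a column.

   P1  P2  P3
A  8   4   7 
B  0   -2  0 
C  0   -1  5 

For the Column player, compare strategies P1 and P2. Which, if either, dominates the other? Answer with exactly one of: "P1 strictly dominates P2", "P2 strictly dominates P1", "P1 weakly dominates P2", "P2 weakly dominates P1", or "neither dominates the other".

P1 strictly dominates P2

Compare P1 to P2 across every action of the Row player: A: 8>4, B: 0>-2, C: 0>-1.
P1 gives a strictly higher payoff against every action of the Row player, so P1 strictly dominates P2.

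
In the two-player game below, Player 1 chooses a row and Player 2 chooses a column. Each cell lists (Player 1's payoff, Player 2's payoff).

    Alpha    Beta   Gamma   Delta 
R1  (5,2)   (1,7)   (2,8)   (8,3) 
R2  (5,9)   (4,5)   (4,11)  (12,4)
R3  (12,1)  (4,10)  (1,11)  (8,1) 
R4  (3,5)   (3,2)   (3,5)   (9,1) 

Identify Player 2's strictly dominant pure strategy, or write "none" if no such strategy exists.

Alpha fails to dominate Beta at R1 (2<7).
Beta fails to dominate Alpha at R2 (5<9).
Gamma fails to dominate Alpha at R4 (5=5).
Delta fails to dominate Alpha at R2 (4<9).
No single strategy dominates all the others.

none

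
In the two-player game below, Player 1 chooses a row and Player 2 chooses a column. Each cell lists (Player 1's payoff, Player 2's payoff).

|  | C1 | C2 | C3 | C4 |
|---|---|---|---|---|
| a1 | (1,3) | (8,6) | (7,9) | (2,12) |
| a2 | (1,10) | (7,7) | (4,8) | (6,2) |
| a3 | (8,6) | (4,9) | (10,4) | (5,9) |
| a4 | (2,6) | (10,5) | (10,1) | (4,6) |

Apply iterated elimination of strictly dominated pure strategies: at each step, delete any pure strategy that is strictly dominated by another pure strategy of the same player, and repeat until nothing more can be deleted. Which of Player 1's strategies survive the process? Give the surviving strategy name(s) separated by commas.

For Player 1, a4 strictly dominates a1 on the remaining columns (C1: 2>1, C2: 10>8, C3: 10>7, C4: 4>2); eliminate a1.
For Player 2, C1 strictly dominates C3 on the remaining rows (a2: 10>8, a3: 6>4, a4: 6>1); eliminate C3.
Among the remaining strategies, none is strictly dominated by another pure strategy of the same player, so the elimination stops.
Surviving strategies — Player 1: {a2, a3, a4}; Player 2: {C1, C2, C4}.

a2, a3, a4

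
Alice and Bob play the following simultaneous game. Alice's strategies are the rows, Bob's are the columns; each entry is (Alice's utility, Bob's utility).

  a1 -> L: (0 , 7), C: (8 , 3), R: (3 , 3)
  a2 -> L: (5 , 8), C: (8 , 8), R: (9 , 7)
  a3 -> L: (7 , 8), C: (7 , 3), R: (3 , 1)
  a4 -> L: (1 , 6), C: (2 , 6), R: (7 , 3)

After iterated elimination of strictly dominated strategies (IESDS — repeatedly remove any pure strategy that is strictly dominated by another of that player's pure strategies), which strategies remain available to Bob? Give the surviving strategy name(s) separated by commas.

Row a4 is eliminated: a2 beats it against every remaining column (L: 5>1, C: 8>2, R: 9>7).
Bob's strategy R is strictly dominated by L (a1: 7>3, a2: 8>7, a3: 8>1) and is removed.
Among the remaining strategies, none is strictly dominated by another pure strategy of the same player, so the elimination stops.
Surviving strategies — Alice: {a1, a2, a3}; Bob: {L, C}.

L, C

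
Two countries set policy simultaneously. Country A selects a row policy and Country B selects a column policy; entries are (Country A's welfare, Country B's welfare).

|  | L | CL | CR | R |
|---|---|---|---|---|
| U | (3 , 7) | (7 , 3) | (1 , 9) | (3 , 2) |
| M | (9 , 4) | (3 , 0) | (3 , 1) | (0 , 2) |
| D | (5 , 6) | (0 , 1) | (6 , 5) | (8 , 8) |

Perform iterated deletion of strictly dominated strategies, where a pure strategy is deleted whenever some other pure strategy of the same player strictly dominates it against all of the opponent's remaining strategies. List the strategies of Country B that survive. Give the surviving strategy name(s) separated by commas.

For Country B, L strictly dominates CL on the remaining rows (U: 7>3, M: 4>0, D: 6>1); eliminate CL.
For Country A, D strictly dominates U on the remaining columns (L: 5>3, CR: 6>1, R: 8>3); eliminate U.
For Country B, L strictly dominates CR on the remaining rows (M: 4>1, D: 6>5); eliminate CR.
Among the remaining strategies, none is strictly dominated by another pure strategy of the same player, so the elimination stops.
Surviving strategies — Country A: {M, D}; Country B: {L, R}.

L, R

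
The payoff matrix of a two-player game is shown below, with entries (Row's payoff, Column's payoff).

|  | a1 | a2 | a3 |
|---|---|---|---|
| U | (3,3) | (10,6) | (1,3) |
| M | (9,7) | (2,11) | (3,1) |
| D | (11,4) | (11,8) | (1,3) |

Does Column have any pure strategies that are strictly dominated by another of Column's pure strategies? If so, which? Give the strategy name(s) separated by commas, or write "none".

a1, a3

a2 strictly dominates a1 — U: 6>3, M: 11>7, D: 8>4.
a2 is not dominated — it holds its own against a1 at U (6>3); a3 at U (6>3).
a3 is strictly dominated by a2 (U: 6>3, M: 11>1, D: 8>3).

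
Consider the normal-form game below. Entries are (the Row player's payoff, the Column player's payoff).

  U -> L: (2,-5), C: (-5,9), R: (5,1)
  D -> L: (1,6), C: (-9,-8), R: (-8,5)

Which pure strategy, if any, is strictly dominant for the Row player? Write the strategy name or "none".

U

U vs D: L: 2>1, C: -5>-9, R: 5>-8.
U strictly beats every other strategy against every opponent action, so it is strictly dominant.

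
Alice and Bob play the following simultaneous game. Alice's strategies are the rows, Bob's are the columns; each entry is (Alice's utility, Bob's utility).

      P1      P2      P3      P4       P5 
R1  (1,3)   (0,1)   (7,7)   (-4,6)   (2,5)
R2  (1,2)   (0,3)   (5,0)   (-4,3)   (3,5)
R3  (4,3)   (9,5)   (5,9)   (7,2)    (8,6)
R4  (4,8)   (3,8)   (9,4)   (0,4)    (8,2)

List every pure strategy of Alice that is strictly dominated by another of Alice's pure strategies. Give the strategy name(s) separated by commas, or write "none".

R1, R2

R1 is strictly dominated by R4 (P1: 4>1, P2: 3>0, P3: 9>7, P4: 0>-4, P5: 8>2).
R2 is strictly dominated by R4 (P1: 4>1, P2: 3>0, P3: 9>5, P4: 0>-4, P5: 8>3).
R3 is not dominated — it holds its own against R1 at P1 (4>1); R2 at P1 (4>1); R4 at P1 (4=4).
Nothing dominates R4: R1 at P1 (4>1); R2 at P1 (4>1); R3 at P1 (4=4).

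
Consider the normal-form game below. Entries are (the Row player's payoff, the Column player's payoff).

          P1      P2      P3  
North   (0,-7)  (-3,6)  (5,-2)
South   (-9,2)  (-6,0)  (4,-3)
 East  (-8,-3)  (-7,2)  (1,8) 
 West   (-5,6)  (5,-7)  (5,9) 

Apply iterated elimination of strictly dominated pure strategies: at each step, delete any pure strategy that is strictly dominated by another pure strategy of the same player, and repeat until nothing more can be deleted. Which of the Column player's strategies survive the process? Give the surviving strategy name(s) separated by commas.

P2, P3

Row South is eliminated: North beats it against every remaining column (P1: 0>-9, P2: -3>-6, P3: 5>4).
Row East is eliminated: North beats it against every remaining column (P1: 0>-8, P2: -3>-7, P3: 5>1).
The Column player's strategy P1 is strictly dominated by P3 (North: -2>-7, West: 9>6) and is removed.
Among the remaining strategies, none is strictly dominated by another pure strategy of the same player, so the elimination stops.
Surviving strategies — the Row player: {North, West}; the Column player: {P2, P3}.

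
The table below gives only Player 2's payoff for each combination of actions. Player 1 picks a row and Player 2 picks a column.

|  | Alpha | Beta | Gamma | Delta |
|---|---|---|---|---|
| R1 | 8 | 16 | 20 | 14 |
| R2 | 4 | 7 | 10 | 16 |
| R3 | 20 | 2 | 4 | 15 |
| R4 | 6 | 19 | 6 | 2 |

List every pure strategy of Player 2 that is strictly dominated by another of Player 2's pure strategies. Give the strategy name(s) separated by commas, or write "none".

Alpha is not dominated — it holds its own against Beta at R3 (20>2); Gamma at R3 (20>4); Delta at R3 (20>15).
Beta is not dominated — it holds its own against Alpha at R1 (16>8); Gamma at R4 (19>6); Delta at R1 (16>14).
Gamma: no other strategy beats it everywhere (Alpha at R1 (20>8); Beta at R1 (20>16); Delta at R1 (20>14)).
Nothing dominates Delta: Alpha at R1 (14>8); Beta at R2 (16>7); Gamma at R2 (16>10).

none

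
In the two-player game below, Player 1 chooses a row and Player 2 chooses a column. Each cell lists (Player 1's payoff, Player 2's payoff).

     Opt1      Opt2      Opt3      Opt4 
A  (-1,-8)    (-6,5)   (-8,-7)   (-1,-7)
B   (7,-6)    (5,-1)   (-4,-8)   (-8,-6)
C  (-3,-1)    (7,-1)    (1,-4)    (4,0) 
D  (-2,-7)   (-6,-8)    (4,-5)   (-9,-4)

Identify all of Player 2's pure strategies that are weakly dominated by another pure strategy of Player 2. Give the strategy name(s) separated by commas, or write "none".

Opt1 is weakly dominated by Opt4 (A: -7>-8, B: -6=-6, C: 0>-1, D: -4>-7).
Opt2: no other strategy beats it everywhere (Opt1 at A (5>-8); Opt3 at A (5>-7); Opt4 at A (5>-7)).
Opt4 weakly dominates Opt3 — A: -7=-7, B: -6>-8, C: 0>-4, D: -4>-5.
Nothing dominates Opt4: Opt1 at A (-7>-8); Opt2 at C (0>-1); Opt3 at B (-6>-8).

Opt1, Opt3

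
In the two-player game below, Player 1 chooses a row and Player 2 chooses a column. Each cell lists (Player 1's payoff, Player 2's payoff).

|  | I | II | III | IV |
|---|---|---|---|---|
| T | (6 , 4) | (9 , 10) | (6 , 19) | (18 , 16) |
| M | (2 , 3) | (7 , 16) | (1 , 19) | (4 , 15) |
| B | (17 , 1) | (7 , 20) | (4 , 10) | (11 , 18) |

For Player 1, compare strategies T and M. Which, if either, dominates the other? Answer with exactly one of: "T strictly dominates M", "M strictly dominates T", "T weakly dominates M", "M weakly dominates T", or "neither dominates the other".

T's payoffs vs M's, by Player 2's action — I: 6>2, II: 9>7, III: 6>1, IV: 18>4.
T gives a strictly higher payoff against each opponent action, so T strictly dominates M.

T strictly dominates M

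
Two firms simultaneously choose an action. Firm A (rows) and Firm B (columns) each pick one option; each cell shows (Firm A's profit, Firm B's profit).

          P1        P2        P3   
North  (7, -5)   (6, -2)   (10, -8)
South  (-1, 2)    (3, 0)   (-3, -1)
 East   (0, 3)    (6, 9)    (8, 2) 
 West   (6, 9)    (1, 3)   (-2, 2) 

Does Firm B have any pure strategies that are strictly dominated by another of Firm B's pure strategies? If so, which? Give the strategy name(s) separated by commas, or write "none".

P1: no other strategy beats it everywhere (P2 at South (2>0); P3 at North (-5>-8)).
P2: no other strategy beats it everywhere (P1 at North (-2>-5); P3 at North (-2>-8)).
P3 is strictly dominated by P1 (North: -5>-8, South: 2>-1, East: 3>2, West: 9>2).

P3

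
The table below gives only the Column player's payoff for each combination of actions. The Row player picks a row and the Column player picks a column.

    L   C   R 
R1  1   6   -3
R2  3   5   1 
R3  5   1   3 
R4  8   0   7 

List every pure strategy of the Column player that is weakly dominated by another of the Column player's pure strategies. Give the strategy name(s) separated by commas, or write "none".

Nothing dominates L: C at R3 (5>1); R at R1 (1>-3).
C is not dominated — it holds its own against L at R1 (6>1); R at R1 (6>-3).
L weakly dominates R — R1: 1>-3, R2: 3>1, R3: 5>3, R4: 8>7.

R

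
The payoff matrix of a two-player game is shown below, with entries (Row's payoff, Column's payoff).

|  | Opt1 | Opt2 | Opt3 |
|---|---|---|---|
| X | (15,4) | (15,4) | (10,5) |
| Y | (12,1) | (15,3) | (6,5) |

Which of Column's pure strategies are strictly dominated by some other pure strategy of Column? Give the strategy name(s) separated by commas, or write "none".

Opt1: dominated, since Opt3 does at least as well everywhere (X: 5>4, Y: 5>1).
Opt3 strictly dominates Opt2 — X: 5>4, Y: 5>3.
Opt3: no other strategy beats it everywhere (Opt1 at X (5>4); Opt2 at X (5>4)).

Opt1, Opt2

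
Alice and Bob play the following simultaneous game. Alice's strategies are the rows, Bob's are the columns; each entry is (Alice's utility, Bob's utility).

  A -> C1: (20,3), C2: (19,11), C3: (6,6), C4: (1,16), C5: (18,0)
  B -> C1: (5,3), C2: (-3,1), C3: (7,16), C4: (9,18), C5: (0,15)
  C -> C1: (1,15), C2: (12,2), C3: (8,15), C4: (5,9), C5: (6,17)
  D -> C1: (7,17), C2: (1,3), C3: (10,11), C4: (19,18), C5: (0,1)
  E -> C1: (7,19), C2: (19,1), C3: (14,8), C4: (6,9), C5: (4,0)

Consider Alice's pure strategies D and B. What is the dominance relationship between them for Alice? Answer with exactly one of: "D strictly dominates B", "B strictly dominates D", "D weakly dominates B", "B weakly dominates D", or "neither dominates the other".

Compare D to B across each choice by Bob: C1: 7>5, C2: 1>-3, C3: 10>7, C4: 19>9, C5: 0=0.
D is at least as good everywhere and strictly better somewhere (tied only at C5), so D weakly but not strictly dominates B.

D weakly dominates B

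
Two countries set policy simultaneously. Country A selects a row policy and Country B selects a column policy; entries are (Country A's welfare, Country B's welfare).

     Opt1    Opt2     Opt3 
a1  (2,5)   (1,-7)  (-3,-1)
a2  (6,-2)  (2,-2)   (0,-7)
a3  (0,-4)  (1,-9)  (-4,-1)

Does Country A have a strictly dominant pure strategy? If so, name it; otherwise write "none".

a2

a2 vs a1: Opt1: 6>2, Opt2: 2>1, Opt3: 0>-3.
a2 vs a3: Opt1: 6>0, Opt2: 2>1, Opt3: 0>-4.
a2 strictly beats every other strategy against every opponent action, so it is strictly dominant.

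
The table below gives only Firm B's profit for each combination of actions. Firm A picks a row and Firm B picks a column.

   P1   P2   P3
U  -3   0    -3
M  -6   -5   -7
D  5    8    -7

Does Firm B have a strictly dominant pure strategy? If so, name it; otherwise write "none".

P2

P2 vs P1: U: 0>-3, M: -5>-6, D: 8>5.
P2 vs P3: U: 0>-3, M: -5>-7, D: 8>-7.
P2 strictly beats every other strategy against every opponent action, so it is strictly dominant.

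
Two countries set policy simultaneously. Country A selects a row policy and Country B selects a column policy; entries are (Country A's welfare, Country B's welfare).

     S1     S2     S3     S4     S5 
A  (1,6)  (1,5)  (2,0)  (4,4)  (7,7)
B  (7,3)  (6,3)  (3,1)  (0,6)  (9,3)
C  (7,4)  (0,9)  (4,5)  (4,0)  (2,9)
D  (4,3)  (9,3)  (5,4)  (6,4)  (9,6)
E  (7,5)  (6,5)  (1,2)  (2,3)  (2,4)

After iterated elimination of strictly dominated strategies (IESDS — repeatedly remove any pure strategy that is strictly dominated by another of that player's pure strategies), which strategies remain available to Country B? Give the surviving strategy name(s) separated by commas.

S1, S2, S4, S5

For Country A, D strictly dominates A on the remaining columns (S1: 4>1, S2: 9>1, S3: 5>2, S4: 6>4, S5: 9>7); eliminate A.
Column S3 is eliminated: S5 beats it against every remaining row (B: 3>1, C: 9>5, D: 6>4, E: 4>2).
Among the remaining strategies, none is strictly dominated by another pure strategy of the same player, so the elimination stops.
Surviving strategies — Country A: {B, C, D, E}; Country B: {S1, S2, S4, S5}.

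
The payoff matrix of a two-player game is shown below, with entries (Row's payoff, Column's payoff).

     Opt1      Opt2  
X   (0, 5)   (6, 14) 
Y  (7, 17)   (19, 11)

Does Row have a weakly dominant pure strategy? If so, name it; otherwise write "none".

Y vs X: Opt1: 7>0, Opt2: 19>6.
Y is at least as good as every other strategy against every opponent action, so it is weakly dominant.

Y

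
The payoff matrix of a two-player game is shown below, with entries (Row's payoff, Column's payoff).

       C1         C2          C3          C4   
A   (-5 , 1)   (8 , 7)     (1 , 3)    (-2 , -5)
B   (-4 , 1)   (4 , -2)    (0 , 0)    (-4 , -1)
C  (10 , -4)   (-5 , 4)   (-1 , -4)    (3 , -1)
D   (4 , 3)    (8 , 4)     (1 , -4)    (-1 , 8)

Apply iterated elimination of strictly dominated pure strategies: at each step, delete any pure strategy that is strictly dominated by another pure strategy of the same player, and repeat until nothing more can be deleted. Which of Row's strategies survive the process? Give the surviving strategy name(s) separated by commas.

Row B is eliminated: D beats it against every remaining column (C1: 4>-4, C2: 8>4, C3: 1>0, C4: -1>-4).
Column C1 is eliminated: C2 beats it against every remaining row (A: 7>1, C: 4>-4, D: 4>3).
Column C3 is eliminated: C2 beats it against every remaining row (A: 7>3, C: 4>-4, D: 4>-4).
Among the remaining strategies, none is strictly dominated by another pure strategy of the same player, so the elimination stops.
Surviving strategies — Row: {A, C, D}; Column: {C2, C4}.

A, C, D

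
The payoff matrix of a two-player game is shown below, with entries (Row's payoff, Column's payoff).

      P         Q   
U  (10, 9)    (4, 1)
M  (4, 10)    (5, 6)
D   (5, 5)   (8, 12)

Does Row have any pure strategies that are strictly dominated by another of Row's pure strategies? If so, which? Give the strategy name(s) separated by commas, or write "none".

U is not dominated — it holds its own against M at P (10>4); D at P (10>5).
M: dominated, since D does at least as well everywhere (P: 5>4, Q: 8>5).
D: no other strategy beats it everywhere (U at Q (8>4); M at P (5>4)).

M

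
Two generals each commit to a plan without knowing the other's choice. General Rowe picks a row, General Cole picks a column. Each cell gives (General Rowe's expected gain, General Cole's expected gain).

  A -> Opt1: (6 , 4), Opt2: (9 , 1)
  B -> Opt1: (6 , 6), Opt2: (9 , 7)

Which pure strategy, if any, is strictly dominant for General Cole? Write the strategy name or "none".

Opt1 fails to dominate Opt2 at B (6<7).
Opt2 fails to dominate Opt1 at A (1<4).
No single strategy dominates all the others.

none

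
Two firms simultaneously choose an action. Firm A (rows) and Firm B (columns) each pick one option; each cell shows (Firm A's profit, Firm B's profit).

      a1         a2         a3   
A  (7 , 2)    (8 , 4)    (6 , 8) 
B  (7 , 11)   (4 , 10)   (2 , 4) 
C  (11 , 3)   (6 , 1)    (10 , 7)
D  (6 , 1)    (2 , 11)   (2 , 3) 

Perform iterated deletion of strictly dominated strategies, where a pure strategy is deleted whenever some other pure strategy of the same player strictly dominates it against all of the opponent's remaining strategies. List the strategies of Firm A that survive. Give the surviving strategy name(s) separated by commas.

C

For Firm A, C strictly dominates B on the remaining columns (a1: 11>7, a2: 6>4, a3: 10>2); eliminate B.
Firm A's strategy D is strictly dominated by A (a1: 7>6, a2: 8>2, a3: 6>2) and is removed.
For Firm B, a3 strictly dominates a1 on the remaining rows (A: 8>2, C: 7>3); eliminate a1.
For Firm B, a3 strictly dominates a2 on the remaining rows (A: 8>4, C: 7>1); eliminate a2.
Firm A's strategy A is strictly dominated by C (a3: 10>6) and is removed.
Among the remaining strategies, none is strictly dominated by another pure strategy of the same player, so the elimination stops.
Surviving strategies — Firm A: {C}; Firm B: {a3}.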